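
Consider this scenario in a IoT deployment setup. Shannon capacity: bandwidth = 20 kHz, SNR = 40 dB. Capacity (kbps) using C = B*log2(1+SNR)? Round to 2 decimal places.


Given: B = 20 kHz, SNR = 40 dB
SNR linear = 10^(40/10) = 10000
1 + SNR = 10001
log2(10001) = 13.2878566418
C = 20 * 1000 * 13.2878566418 = 265757.1328 bps
C = 265.757133 kbps -> 265.76 kbps (2 dp)

265.76


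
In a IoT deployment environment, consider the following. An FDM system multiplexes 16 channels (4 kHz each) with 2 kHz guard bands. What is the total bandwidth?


Given: 16 channels, 4 kHz each, guard = 2 kHz
Channel bandwidth = 16 * 4 = 64 kHz
Guard bands = 15 gaps * 2 kHz = 30 kHz
Total = 64 + 30 = 94 kHz

94


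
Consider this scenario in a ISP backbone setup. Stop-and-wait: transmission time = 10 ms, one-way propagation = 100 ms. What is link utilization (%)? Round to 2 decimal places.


Given: Ttrans = 10 ms, Tprop = 100 ms
RTT = 2 * Tprop = 2 * 100 = 200 ms
U = Ttrans / (Ttrans + RTT)
U = 10 / (10 + 200)
U = 10 / 210 = 0.047619
U% = 4.76%

4.76


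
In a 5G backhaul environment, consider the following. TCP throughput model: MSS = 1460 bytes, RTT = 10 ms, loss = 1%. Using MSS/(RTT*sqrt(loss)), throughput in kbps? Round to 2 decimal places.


Given: MSS = 1460 bytes, RTT = 10 ms, loss = 1%
RTT in seconds = 10 / 1000 = 0.01
Loss rate = 1% = 0.01
sqrt(loss) = sqrt(0.01) = 0.1
Throughput (bytes/s) = 1460 / (0.01 * 0.1) = 1460000.0000
Throughput (kbps) = 1460000.0000 * 8 / 1000 = 11680.000000 -> 11680.00 kbps (2 dp)

11680.00


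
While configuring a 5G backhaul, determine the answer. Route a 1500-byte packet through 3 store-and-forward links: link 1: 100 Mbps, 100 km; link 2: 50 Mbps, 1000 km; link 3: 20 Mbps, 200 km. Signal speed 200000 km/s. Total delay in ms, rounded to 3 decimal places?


Packet = 1500 bytes = 12000 bits. Store-and-forward: sum (t_trans + t_prop) per link.
Link 1: t_trans = 12000/(100*10^6) s = 0.1200 ms; t_prop = 100/200000 s = 0.5000 ms; subtotal = 0.6200 ms
Link 2: t_trans = 12000/(50*10^6) s = 0.2400 ms; t_prop = 1000/200000 s = 5.0000 ms; subtotal = 5.2400 ms
Link 3: t_trans = 12000/(20*10^6) s = 0.6000 ms; t_prop = 200/200000 s = 1.0000 ms; subtotal = 1.6000 ms
End-to-end = 0.6200 + 5.2400 + 1.6000 = 7.4600 ms -> 7.460 ms (3 dp)

7.460


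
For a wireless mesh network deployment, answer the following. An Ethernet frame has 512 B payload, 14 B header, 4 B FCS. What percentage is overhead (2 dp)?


Given: payload = 512 B, header = 14 B, trailer = 4 B
Overhead bytes = header + trailer = 14 + 4 = 18
Total frame = payload + overhead = 512 + 18 = 530
Overhead % = 18 / 530 * 100 = 3.3962% -> 3.40% (2 dp)

3.40


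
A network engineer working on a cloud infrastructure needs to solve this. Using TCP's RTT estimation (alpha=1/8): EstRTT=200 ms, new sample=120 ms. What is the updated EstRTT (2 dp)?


Given: EstRTT = 200 ms, SampleRTT = 120 ms, alpha = 1/8
New EstRTT = (1 - alpha) * EstRTT + alpha * SampleRTT
(7/8) * 200 = 175
(1/8) * 120 = 15
New EstRTT = 175 + 15 = 190 ms -> 190.00 ms (2 dp)

190.00


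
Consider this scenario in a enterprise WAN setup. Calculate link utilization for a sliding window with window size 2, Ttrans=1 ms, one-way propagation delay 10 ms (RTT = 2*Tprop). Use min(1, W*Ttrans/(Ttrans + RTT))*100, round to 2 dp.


Given: W = 2, Ttrans = 1 ms, RTT = 20 ms (= 2 * Tprop, Tprop = 10 ms)
Cycle time = Ttrans + RTT = 1 + 20 = 21 ms (first packet sent until its ACK returns)
W * Ttrans = 2 * 1 = 2 ms of sending per cycle
W * Ttrans / (Ttrans + RTT) = 2 / 21 = 0.095238
U = min(1, 0.095238) = 0.095238
U% = 9.52%

9.52


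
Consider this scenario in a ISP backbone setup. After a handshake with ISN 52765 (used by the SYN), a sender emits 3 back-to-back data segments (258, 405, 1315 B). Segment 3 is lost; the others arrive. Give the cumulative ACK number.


SYN uses sequence number 52765; first data byte = ISN + 1 = 52766.
Segment 1: SEQ = 52766, len = 258 B, covers [52766, 53023]
Segment 2: SEQ = 53024, len = 405 B, covers [53024, 53428]
Segment 3: SEQ = 53429, len = 1315 B, covers [53429, 54743] [LOST]
In-order data received: bytes [52766, 53428] (segments 1..2).
Segment 3 missing -> gap begins at byte 53429.
Cumulative ACK = next expected in-order byte = 52766 + 258 + 405 = 53429

53429


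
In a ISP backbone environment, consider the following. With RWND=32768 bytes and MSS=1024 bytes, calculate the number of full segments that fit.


Given: RWND = 32768 bytes, MSS = 1024 bytes
Full segments = floor(RWND / MSS)
Full segments = floor(32768 / 1024)
Full segments = floor(32.0) = 32

32


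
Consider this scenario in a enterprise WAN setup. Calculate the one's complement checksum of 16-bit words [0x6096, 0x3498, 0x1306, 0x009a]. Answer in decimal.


Given words: [0x6096, 0x3498, 0x1306, 0x009a]
Step 1: Sum all words
Raw sum = 24726 + 13464 + 4870 + 154 = 43214
One's complement = ~43214 & 0xFFFF = 22321

22321


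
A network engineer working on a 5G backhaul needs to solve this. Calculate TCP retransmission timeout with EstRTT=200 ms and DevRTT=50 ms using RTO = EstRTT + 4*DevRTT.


Given: EstRTT = 200 ms, DevRTT = 50 ms
Timeout = EstRTT + 4 * DevRTT
4 * DevRTT = 4 * 50 = 200
Timeout = 200 + 200 = 400 ms

400


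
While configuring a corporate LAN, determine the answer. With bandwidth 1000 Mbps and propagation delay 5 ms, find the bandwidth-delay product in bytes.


Given: bandwidth = 1000 Mbps, delay = 5 ms
BDP in bits = 1000 * 10^6 * 5 / 1000
BDP in bits = 5000000
BDP in bytes = 5000000 / 8 = 625000

625000


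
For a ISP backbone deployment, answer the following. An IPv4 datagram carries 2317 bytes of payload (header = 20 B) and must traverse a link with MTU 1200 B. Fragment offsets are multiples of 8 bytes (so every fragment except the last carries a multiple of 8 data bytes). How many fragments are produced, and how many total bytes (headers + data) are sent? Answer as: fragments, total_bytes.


Max data per non-final fragment = floor((MTU - header)/8)*8 = floor((1200 - 20)/8)*8 = floor(1180/8)*8 = 1176 B
Final fragment needs no 8-byte alignment: it can carry up to MTU - header = 1180 B
Non-final fragments needed = ceil((payload - 1180) / 1176) = ceil(1137/1176) = ceil(0.9668) = 1
Number of fragments = 1 + 1 = 2
Fragment sizes (data): 1 * 1176 B + 1141 B (last, 1141 <= 1180 OK)
Total bytes sent = payload + n_frags * header = 2317 + 2*20 = 2317 + 40 = 2357 B

2, 2357


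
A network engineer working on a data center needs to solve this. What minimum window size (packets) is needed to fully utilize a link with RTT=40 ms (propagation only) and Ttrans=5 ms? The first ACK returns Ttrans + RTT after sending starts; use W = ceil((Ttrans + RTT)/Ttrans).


Given: Ttrans = 5 ms, RTT = 40 ms (= 2 * Tprop, Tprop = 20 ms)
Time until first ACK returns = Ttrans + RTT = 5 + 40 = 45 ms
Need W * Ttrans >= Ttrans + RTT  ->  W >= (Ttrans + RTT) / Ttrans
(Ttrans + RTT) / Ttrans = 45 / 5 = 9
W_min = ceil(9) = 9

9


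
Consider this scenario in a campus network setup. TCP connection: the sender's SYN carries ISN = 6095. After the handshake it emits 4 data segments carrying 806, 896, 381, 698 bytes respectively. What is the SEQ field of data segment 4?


The SYN occupies sequence number ISN = 6095, so the first data byte is ISN + 1 = 6096.
SEQ of data segment i = (ISN + 1) + sum of payload sizes of segments 1..i-1.
Segment 1: SEQ = 6096, payload = 806 bytes
Segment 2: SEQ = 6902, payload = 896 bytes
Segment 3: SEQ = 7798, payload = 381 bytes
Segment 4: SEQ = 8179, payload = 698 bytes
SEQ of segment 4 = 6096 + 806 + 896 + 381 = 8179

8179


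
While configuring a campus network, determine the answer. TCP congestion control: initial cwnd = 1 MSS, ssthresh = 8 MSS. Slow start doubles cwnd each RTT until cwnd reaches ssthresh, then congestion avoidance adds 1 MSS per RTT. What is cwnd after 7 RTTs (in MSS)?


RTT 0: cwnd = 1 MSS (initial)
RTT 1: cwnd = 2 MSS (slow start, doubled)
RTT 2: cwnd = 4 MSS (slow start, doubled)
RTT 3: cwnd = 8 MSS (slow start, doubled)
RTT 4: cwnd = 9 MSS (congestion avoidance, +1)
RTT 5: cwnd = 10 MSS (congestion avoidance, +1)
RTT 6: cwnd = 11 MSS (congestion avoidance, +1)
RTT 7: cwnd = 12 MSS (congestion avoidance, +1)

12


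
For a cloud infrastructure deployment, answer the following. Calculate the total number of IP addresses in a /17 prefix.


Given: CIDR prefix /17
Host bits = 32 - 17 = 15
Total addresses = 2^15 = 32768

32768


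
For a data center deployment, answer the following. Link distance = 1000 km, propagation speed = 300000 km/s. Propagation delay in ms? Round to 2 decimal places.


Given: distance = 1000 km, speed = 300000 km/s
Delay = distance / speed = 1000 / 300000 seconds
Delay in ms = 1000 * 1000 / 300000
Delay = 3.3333 ms
Rounded to 2 dp = 3.33 ms

3.33


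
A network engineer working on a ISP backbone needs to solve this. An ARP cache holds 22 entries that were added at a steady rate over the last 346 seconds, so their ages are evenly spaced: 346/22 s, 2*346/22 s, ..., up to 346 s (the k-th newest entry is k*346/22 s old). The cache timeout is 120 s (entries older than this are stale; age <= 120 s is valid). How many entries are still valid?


Ages are k * 346/22 s for k = 1..22 (spacing = 15.7273 s).
Entry k is valid iff k * 346/22 <= 120 iff k <= 22 * 120 / 346 = 7.6301
n_valid = floor(7.6301) = 7
(n_stale = 22 - 7 = 15)

7


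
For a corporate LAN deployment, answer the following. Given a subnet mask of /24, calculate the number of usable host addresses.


Given: subnet mask /24
Host bits = 32 - 24 = 8
Total addresses = 2^8 = 256
Usable hosts = 256 - 2 (network + broadcast) = 254

254


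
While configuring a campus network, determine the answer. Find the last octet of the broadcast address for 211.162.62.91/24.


Given: IP = 211.162.62.91, prefix = /24
Host bits = 32 - 24 = 8
Network last octet = 91 AND mask = 0
Host part size = 2^8 - 1 = 255
Broadcast last octet = 0 OR 255 = 255

255


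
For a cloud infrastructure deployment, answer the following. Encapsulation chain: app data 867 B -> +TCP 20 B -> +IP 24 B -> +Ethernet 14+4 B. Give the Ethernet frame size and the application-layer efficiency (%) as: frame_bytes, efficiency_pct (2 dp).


TCP segment = 867 + 20 = 887 B
IP packet = 887 + 24 = 911 B
Ethernet frame = 911 + 14 + 4 = 929 B
Efficiency = app / frame = 867 / 929 = 0.933262 = 93.3262% -> 93.33% (2 dp)

929, 93.33


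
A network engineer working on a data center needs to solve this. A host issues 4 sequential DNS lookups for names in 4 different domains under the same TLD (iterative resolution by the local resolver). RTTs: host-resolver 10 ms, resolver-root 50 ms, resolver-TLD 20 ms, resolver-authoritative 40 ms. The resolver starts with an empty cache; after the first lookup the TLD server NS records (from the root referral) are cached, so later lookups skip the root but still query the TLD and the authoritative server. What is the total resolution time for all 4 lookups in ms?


Lookup 1 (cold cache): local + root + TLD + auth = 10 + 50 + 20 + 40 = 120 ms
Lookups 2..4 (TLD NS cached -> skip root; new domain -> still ask TLD and auth): local + TLD + auth = 10 + 20 + 40 = 70 ms each
Remaining 3 lookups: 3 * 70 = 210 ms
Total = 120 + 210 = 330 ms

330


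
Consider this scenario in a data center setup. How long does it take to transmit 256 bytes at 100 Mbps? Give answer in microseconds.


Given: packet = 256 bytes, bandwidth = 100 Mbps
Packet in bits = 256 * 8 = 2048 bits
Bandwidth = 100 * 10^6 = 100000000 bps
Time = 2048 / 100000000 seconds
Time in us = 2048 * 10^6 / 100000000 = 20.48

20.48


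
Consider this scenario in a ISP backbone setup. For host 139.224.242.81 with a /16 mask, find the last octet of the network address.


Given: IP = 139.224.242.81, prefix = /16
Subnet mask = 255.255.0.0
Last octet of IP: 81
Last octet of mask: 0
Network last octet = 81 AND 0 = 0

0


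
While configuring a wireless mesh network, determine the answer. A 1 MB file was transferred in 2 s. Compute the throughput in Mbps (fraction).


Given: file = 1 MB, time = 2 s
File in Mb = 1 * 8 = 8 Mb
Throughput = 8 / 2 Mbps
Throughput = 4 Mbps

4


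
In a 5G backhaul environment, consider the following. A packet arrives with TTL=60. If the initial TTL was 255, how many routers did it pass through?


Given: initial TTL = 255, received TTL = 60
Hops = initial TTL - received TTL
Hops = 255 - 60 = 195

195


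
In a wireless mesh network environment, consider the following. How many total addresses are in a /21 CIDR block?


Given: CIDR prefix /21
Host bits = 32 - 21 = 11
Total addresses = 2^11 = 2048

2048


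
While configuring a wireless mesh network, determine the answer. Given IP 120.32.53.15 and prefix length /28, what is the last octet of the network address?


Given: IP = 120.32.53.15, prefix = /28
Subnet mask = 255.255.255.240
Last octet of IP: 15
Last octet of mask: 240
Network last octet = 15 AND 240 = 0

0


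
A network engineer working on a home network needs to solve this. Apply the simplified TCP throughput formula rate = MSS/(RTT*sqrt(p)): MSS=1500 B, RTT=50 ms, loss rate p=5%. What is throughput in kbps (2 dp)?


Given: MSS = 1500 bytes, RTT = 50 ms, loss = 5%
RTT in seconds = 50 / 1000 = 0.05
Loss rate = 5% = 0.05
sqrt(loss) = sqrt(0.05) = 0.223606797750
Throughput (bytes/s) = 1500 / (0.05 * 0.223606797750) = 134164.0786
Throughput (kbps) = 134164.0786 * 8 / 1000 = 1073.312629 -> 1073.31 kbps (2 dp)

1073.31


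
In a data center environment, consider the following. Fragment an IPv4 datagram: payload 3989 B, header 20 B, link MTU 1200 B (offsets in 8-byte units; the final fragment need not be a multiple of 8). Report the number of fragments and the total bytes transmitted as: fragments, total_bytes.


Max data per non-final fragment = floor((MTU - header)/8)*8 = floor((1200 - 20)/8)*8 = floor(1180/8)*8 = 1176 B
Final fragment needs no 8-byte alignment: it can carry up to MTU - header = 1180 B
Non-final fragments needed = ceil((payload - 1180) / 1176) = ceil(2809/1176) = ceil(2.3886) = 3
Number of fragments = 3 + 1 = 4
Fragment sizes (data): 3 * 1176 B + 461 B (last, 461 <= 1180 OK)
Total bytes sent = payload + n_frags * header = 3989 + 4*20 = 3989 + 80 = 4069 B

4, 4069


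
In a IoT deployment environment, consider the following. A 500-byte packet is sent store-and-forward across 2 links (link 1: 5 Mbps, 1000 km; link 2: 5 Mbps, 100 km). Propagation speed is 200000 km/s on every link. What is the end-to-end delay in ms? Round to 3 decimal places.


Packet = 500 bytes = 4000 bits. Store-and-forward: sum (t_trans + t_prop) per link.
Link 1: t_trans = 4000/(5*10^6) s = 0.8000 ms; t_prop = 1000/200000 s = 5.0000 ms; subtotal = 5.8000 ms
Link 2: t_trans = 4000/(5*10^6) s = 0.8000 ms; t_prop = 100/200000 s = 0.5000 ms; subtotal = 1.3000 ms
End-to-end = 5.8000 + 1.3000 = 7.1000 ms -> 7.100 ms (3 dp)

7.100


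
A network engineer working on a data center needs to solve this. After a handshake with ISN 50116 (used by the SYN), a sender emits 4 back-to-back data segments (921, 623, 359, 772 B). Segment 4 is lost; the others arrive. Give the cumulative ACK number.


SYN uses sequence number 50116; first data byte = ISN + 1 = 50117.
Segment 1: SEQ = 50117, len = 921 B, covers [50117, 51037]
Segment 2: SEQ = 51038, len = 623 B, covers [51038, 51660]
Segment 3: SEQ = 51661, len = 359 B, covers [51661, 52019]
Segment 4: SEQ = 52020, len = 772 B, covers [52020, 52791] [LOST]
In-order data received: bytes [50117, 52019] (segments 1..3).
Segment 4 missing -> gap begins at byte 52020.
Cumulative ACK = next expected in-order byte = 50117 + 921 + 623 + 359 = 52020

52020


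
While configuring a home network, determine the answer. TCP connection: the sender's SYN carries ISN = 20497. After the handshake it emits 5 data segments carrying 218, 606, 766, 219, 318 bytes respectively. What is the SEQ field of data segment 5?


The SYN occupies sequence number ISN = 20497, so the first data byte is ISN + 1 = 20498.
SEQ of data segment i = (ISN + 1) + sum of payload sizes of segments 1..i-1.
Segment 1: SEQ = 20498, payload = 218 bytes
Segment 2: SEQ = 20716, payload = 606 bytes
Segment 3: SEQ = 21322, payload = 766 bytes
Segment 4: SEQ = 22088, payload = 219 bytes
Segment 5: SEQ = 22307, payload = 318 bytes
SEQ of segment 5 = 20498 + 218 + 606 + 766 + 219 = 22307

22307


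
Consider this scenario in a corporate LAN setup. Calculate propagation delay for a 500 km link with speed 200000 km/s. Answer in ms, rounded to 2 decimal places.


Given: distance = 500 km, speed = 200000 km/s
Delay = distance / speed = 500 / 200000 seconds
Delay in ms = 500 * 1000 / 200000
Delay = 2.5000 ms
Rounded to 2 dp = 2.50 ms

2.50


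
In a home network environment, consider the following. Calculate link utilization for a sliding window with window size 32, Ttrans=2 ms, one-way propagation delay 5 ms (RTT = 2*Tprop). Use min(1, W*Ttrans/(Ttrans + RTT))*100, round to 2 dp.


Given: W = 32, Ttrans = 2 ms, RTT = 10 ms (= 2 * Tprop, Tprop = 5 ms)
Cycle time = Ttrans + RTT = 2 + 10 = 12 ms (first packet sent until its ACK returns)
W * Ttrans = 32 * 2 = 64 ms of sending per cycle
W * Ttrans / (Ttrans + RTT) = 64 / 12 = 5.333333
U = min(1, 5.333333) = 1.000000
U% = 100.00%

100.00


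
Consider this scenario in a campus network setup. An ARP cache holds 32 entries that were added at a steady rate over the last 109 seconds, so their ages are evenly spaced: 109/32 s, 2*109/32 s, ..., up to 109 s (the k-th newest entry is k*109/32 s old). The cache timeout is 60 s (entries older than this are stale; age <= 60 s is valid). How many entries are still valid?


Ages are k * 109/32 s for k = 1..32 (spacing = 3.4062 s).
Entry k is valid iff k * 109/32 <= 60 iff k <= 32 * 60 / 109 = 17.6147
n_valid = floor(17.6147) = 17
(n_stale = 32 - 17 = 15)

17


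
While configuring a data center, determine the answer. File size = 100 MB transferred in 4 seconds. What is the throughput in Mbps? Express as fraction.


Given: file = 100 MB, time = 4 s
File in Mb = 100 * 8 = 800 Mb
Throughput = 800 / 4 Mbps
Throughput = 200 Mbps

200


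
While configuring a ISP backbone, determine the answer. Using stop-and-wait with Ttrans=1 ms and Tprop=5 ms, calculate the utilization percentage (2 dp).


Given: Ttrans = 1 ms, Tprop = 5 ms
RTT = 2 * Tprop = 2 * 5 = 10 ms
U = Ttrans / (Ttrans + RTT)
U = 1 / (1 + 10)
U = 1 / 11 = 0.090909
U% = 9.09%

9.09


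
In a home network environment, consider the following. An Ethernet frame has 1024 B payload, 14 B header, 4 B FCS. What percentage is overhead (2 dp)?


Given: payload = 1024 B, header = 14 B, trailer = 4 B
Overhead bytes = header + trailer = 14 + 4 = 18
Total frame = payload + overhead = 1024 + 18 = 1042
Overhead % = 18 / 1042 * 100 = 1.7274% -> 1.73% (2 dp)

1.73


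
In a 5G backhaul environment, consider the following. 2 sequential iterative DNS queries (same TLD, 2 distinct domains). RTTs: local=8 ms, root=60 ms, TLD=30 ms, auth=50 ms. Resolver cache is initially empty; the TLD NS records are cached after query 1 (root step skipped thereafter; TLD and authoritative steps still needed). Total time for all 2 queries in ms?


Lookup 1 (cold cache): local + root + TLD + auth = 8 + 60 + 30 + 50 = 148 ms
Lookups 2..2 (TLD NS cached -> skip root; new domain -> still ask TLD and auth): local + TLD + auth = 8 + 30 + 50 = 88 ms each
Remaining 1 lookups: 1 * 88 = 88 ms
Total = 148 + 88 = 236 ms

236


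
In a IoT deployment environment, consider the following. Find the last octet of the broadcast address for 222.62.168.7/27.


Given: IP = 222.62.168.7, prefix = /27
Host bits = 32 - 27 = 5
Network last octet = 7 AND mask = 0
Host part size = 2^5 - 1 = 31
Broadcast last octet = 0 OR 31 = 31

31


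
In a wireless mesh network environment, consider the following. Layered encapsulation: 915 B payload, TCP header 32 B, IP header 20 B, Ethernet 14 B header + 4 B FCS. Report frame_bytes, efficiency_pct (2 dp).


TCP segment = 915 + 32 = 947 B
IP packet = 947 + 20 = 967 B
Ethernet frame = 967 + 14 + 4 = 985 B
Efficiency = app / frame = 915 / 985 = 0.928934 = 92.8934% -> 92.89% (2 dp)

985, 92.89


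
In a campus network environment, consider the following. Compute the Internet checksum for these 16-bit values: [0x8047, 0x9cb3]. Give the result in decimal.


Given words: [0x8047, 0x9cb3]
Step 1: Sum all words
Raw sum = 32839 + 40115 = 72954
Step 2: Fold carry: (7418 + 1) = 7419
One's complement = ~7419 & 0xFFFF = 58116

58116


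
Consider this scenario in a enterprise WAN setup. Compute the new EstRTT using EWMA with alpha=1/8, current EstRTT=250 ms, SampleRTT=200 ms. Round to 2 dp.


Given: EstRTT = 250 ms, SampleRTT = 200 ms, alpha = 1/8
New EstRTT = (1 - alpha) * EstRTT + alpha * SampleRTT
(7/8) * 250 = 218.75
(1/8) * 200 = 25
New EstRTT = 218.75 + 25 = 243.75 ms -> 243.75 ms (2 dp)

243.75


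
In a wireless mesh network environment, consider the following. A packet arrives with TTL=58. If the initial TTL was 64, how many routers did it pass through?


Given: initial TTL = 64, received TTL = 58
Hops = initial TTL - received TTL
Hops = 64 - 58 = 6

6


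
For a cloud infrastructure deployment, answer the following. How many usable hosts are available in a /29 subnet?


Given: subnet mask /29
Host bits = 32 - 29 = 3
Total addresses = 2^3 = 8
Usable hosts = 8 - 2 (network + broadcast) = 6

6


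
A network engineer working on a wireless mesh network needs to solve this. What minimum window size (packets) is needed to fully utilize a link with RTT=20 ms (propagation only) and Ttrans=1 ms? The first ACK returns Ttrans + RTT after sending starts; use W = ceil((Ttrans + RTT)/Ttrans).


Given: Ttrans = 1 ms, RTT = 20 ms (= 2 * Tprop, Tprop = 10 ms)
Time until first ACK returns = Ttrans + RTT = 1 + 20 = 21 ms
Need W * Ttrans >= Ttrans + RTT  ->  W >= (Ttrans + RTT) / Ttrans
(Ttrans + RTT) / Ttrans = 21 / 1 = 21
W_min = ceil(21) = 21

21


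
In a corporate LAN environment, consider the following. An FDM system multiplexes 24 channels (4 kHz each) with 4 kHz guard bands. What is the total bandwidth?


Given: 24 channels, 4 kHz each, guard = 4 kHz
Channel bandwidth = 24 * 4 = 96 kHz
Guard bands = 23 gaps * 4 kHz = 92 kHz
Total = 96 + 92 = 188 kHz

188


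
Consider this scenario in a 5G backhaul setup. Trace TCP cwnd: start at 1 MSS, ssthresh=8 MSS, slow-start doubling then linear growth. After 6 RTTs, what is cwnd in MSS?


RTT 0: cwnd = 1 MSS (initial)
RTT 1: cwnd = 2 MSS (slow start, doubled)
RTT 2: cwnd = 4 MSS (slow start, doubled)
RTT 3: cwnd = 8 MSS (slow start, doubled)
RTT 4: cwnd = 9 MSS (congestion avoidance, +1)
RTT 5: cwnd = 10 MSS (congestion avoidance, +1)
RTT 6: cwnd = 11 MSS (congestion avoidance, +1)

11


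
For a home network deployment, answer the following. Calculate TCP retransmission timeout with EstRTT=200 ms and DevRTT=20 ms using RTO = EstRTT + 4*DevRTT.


Given: EstRTT = 200 ms, DevRTT = 20 ms
Timeout = EstRTT + 4 * DevRTT
4 * DevRTT = 4 * 20 = 80
Timeout = 200 + 80 = 280 ms

280


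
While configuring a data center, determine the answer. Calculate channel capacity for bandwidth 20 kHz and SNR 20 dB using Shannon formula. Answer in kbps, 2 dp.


Given: B = 20 kHz, SNR = 20 dB
SNR linear = 10^(20/10) = 100
1 + SNR = 101
log2(101) = 6.6582114828
C = 20 * 1000 * 6.6582114828 = 133164.2297 bps
C = 133.164230 kbps -> 133.16 kbps (2 dp)

133.16


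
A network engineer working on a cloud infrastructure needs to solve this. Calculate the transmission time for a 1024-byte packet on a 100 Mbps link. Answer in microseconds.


Given: packet = 1024 bytes, bandwidth = 100 Mbps
Packet in bits = 1024 * 8 = 8192 bits
Bandwidth = 100 * 10^6 = 100000000 bps
Time = 8192 / 100000000 seconds
Time in us = 8192 * 10^6 / 100000000 = 81.92

81.92


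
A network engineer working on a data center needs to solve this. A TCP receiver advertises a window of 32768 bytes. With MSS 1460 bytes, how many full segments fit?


Given: RWND = 32768 bytes, MSS = 1460 bytes
Full segments = floor(RWND / MSS)
Full segments = floor(32768 / 1460)
Full segments = floor(22.4438) = 22

22


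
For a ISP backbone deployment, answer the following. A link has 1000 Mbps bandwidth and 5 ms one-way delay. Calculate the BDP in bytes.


Given: bandwidth = 1000 Mbps, delay = 5 ms
BDP in bits = 1000 * 10^6 * 5 / 1000
BDP in bits = 5000000
BDP in bytes = 5000000 / 8 = 625000

625000


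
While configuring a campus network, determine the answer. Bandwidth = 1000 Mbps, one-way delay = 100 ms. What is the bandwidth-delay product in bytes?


Given: bandwidth = 1000 Mbps, delay = 100 ms
BDP in bits = 1000 * 10^6 * 100 / 1000
BDP in bits = 100000000
BDP in bytes = 100000000 / 8 = 12500000

12500000


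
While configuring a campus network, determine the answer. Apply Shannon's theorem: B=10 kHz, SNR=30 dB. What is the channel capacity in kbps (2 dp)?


Given: B = 10 kHz, SNR = 30 dB
SNR linear = 10^(30/10) = 1000
1 + SNR = 1001
log2(1001) = 9.9672262588
C = 10 * 1000 * 9.9672262588 = 99672.2626 bps
C = 99.672263 kbps -> 99.67 kbps (2 dp)

99.67


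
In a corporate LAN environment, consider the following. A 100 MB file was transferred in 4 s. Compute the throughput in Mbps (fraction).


Given: file = 100 MB, time = 4 s
File in Mb = 100 * 8 = 800 Mb
Throughput = 800 / 4 Mbps
Throughput = 200 Mbps

200


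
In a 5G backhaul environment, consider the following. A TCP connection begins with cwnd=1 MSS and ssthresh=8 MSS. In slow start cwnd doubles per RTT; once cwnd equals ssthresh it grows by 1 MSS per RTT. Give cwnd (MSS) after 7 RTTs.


RTT 0: cwnd = 1 MSS (initial)
RTT 1: cwnd = 2 MSS (slow start, doubled)
RTT 2: cwnd = 4 MSS (slow start, doubled)
RTT 3: cwnd = 8 MSS (slow start, doubled)
RTT 4: cwnd = 9 MSS (congestion avoidance, +1)
RTT 5: cwnd = 10 MSS (congestion avoidance, +1)
RTT 6: cwnd = 11 MSS (congestion avoidance, +1)
RTT 7: cwnd = 12 MSS (congestion avoidance, +1)

12


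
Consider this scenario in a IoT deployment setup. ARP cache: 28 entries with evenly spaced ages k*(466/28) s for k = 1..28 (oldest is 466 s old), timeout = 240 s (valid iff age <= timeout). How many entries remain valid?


Ages are k * 466/28 s for k = 1..28 (spacing = 16.6429 s).
Entry k is valid iff k * 466/28 <= 240 iff k <= 28 * 240 / 466 = 14.4206
n_valid = floor(14.4206) = 14
(n_stale = 28 - 14 = 14)

14


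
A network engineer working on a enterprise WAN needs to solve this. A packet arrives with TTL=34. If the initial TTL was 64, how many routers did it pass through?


Given: initial TTL = 64, received TTL = 34
Hops = initial TTL - received TTL
Hops = 64 - 34 = 30

30


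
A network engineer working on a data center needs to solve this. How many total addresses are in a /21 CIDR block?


Given: CIDR prefix /21
Host bits = 32 - 21 = 11
Total addresses = 2^11 = 2048

2048


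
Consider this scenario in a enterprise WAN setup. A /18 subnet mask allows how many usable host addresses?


Given: subnet mask /18
Host bits = 32 - 18 = 14
Total addresses = 2^14 = 16384
Usable hosts = 16384 - 2 (network + broadcast) = 16382

16382


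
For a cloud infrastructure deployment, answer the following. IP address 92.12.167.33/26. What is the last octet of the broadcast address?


Given: IP = 92.12.167.33, prefix = /26
Host bits = 32 - 26 = 6
Network last octet = 33 AND mask = 0
Host part size = 2^6 - 1 = 63
Broadcast last octet = 0 OR 63 = 63

63


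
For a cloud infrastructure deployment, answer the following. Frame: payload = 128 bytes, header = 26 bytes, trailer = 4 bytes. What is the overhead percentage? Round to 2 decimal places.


Given: payload = 128 B, header = 26 B, trailer = 4 B
Overhead bytes = header + trailer = 26 + 4 = 30
Total frame = payload + overhead = 128 + 30 = 158
Overhead % = 30 / 158 * 100 = 18.9873% -> 18.99% (2 dp)

18.99


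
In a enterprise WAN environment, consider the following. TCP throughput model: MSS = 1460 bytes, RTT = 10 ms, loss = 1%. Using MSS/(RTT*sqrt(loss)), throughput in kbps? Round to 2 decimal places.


Given: MSS = 1460 bytes, RTT = 10 ms, loss = 1%
RTT in seconds = 10 / 1000 = 0.01
Loss rate = 1% = 0.01
sqrt(loss) = sqrt(0.01) = 0.1
Throughput (bytes/s) = 1460 / (0.01 * 0.1) = 1460000.0000
Throughput (kbps) = 1460000.0000 * 8 / 1000 = 11680.000000 -> 11680.00 kbps (2 dp)

11680.00


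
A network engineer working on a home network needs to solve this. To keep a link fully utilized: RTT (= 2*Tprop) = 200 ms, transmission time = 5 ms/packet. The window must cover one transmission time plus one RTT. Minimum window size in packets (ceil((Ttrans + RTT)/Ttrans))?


Given: Ttrans = 5 ms, RTT = 200 ms (= 2 * Tprop, Tprop = 100 ms)
Time until first ACK returns = Ttrans + RTT = 5 + 200 = 205 ms
Need W * Ttrans >= Ttrans + RTT  ->  W >= (Ttrans + RTT) / Ttrans
(Ttrans + RTT) / Ttrans = 205 / 5 = 41
W_min = ceil(41) = 41

41


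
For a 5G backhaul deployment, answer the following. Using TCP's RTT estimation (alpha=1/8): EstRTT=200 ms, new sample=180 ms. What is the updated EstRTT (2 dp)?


Given: EstRTT = 200 ms, SampleRTT = 180 ms, alpha = 1/8
New EstRTT = (1 - alpha) * EstRTT + alpha * SampleRTT
(7/8) * 200 = 175
(1/8) * 180 = 22.5
New EstRTT = 175 + 22.5 = 197.5 ms -> 197.50 ms (2 dp)

197.50


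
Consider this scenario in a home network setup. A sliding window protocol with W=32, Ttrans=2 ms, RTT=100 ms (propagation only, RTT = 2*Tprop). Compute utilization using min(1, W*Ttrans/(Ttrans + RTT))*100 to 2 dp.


Given: W = 32, Ttrans = 2 ms, RTT = 100 ms (= 2 * Tprop, Tprop = 50 ms)
Cycle time = Ttrans + RTT = 2 + 100 = 102 ms (first packet sent until its ACK returns)
W * Ttrans = 32 * 2 = 64 ms of sending per cycle
W * Ttrans / (Ttrans + RTT) = 64 / 102 = 0.627451
U = min(1, 0.627451) = 0.627451
U% = 62.75%

62.75


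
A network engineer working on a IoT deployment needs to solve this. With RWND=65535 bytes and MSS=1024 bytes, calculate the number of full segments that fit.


Given: RWND = 65535 bytes, MSS = 1024 bytes
Full segments = floor(RWND / MSS)
Full segments = floor(65535 / 1024)
Full segments = floor(63.999) = 63

63


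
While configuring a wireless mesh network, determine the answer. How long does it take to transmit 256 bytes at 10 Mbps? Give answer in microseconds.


Given: packet = 256 bytes, bandwidth = 10 Mbps
Packet in bits = 256 * 8 = 2048 bits
Bandwidth = 10 * 10^6 = 10000000 bps
Time = 2048 / 10000000 seconds
Time in us = 2048 * 10^6 / 10000000 = 204.8

204.8


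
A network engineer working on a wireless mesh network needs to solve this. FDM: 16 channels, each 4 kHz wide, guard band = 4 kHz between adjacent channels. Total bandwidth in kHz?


Given: 16 channels, 4 kHz each, guard = 4 kHz
Channel bandwidth = 16 * 4 = 64 kHz
Guard bands = 15 gaps * 4 kHz = 60 kHz
Total = 64 + 60 = 124 kHz

124


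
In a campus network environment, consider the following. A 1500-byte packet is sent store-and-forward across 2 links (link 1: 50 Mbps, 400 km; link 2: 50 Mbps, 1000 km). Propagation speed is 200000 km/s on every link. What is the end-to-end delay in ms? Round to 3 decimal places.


Packet = 1500 bytes = 12000 bits. Store-and-forward: sum (t_trans + t_prop) per link.
Link 1: t_trans = 12000/(50*10^6) s = 0.2400 ms; t_prop = 400/200000 s = 2.0000 ms; subtotal = 2.2400 ms
Link 2: t_trans = 12000/(50*10^6) s = 0.2400 ms; t_prop = 1000/200000 s = 5.0000 ms; subtotal = 5.2400 ms
End-to-end = 2.2400 + 5.2400 = 7.4800 ms -> 7.480 ms (3 dp)

7.480


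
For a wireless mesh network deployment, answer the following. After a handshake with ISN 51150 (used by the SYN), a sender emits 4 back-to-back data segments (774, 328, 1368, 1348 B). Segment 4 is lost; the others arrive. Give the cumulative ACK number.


SYN uses sequence number 51150; first data byte = ISN + 1 = 51151.
Segment 1: SEQ = 51151, len = 774 B, covers [51151, 51924]
Segment 2: SEQ = 51925, len = 328 B, covers [51925, 52252]
Segment 3: SEQ = 52253, len = 1368 B, covers [52253, 53620]
Segment 4: SEQ = 53621, len = 1348 B, covers [53621, 54968] [LOST]
In-order data received: bytes [51151, 53620] (segments 1..3).
Segment 4 missing -> gap begins at byte 53621.
Cumulative ACK = next expected in-order byte = 51151 + 774 + 328 + 1368 = 53621

53621


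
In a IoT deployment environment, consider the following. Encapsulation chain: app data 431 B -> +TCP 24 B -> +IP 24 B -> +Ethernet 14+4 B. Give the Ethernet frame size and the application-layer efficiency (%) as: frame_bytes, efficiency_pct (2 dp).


TCP segment = 431 + 24 = 455 B
IP packet = 455 + 24 = 479 B
Ethernet frame = 479 + 14 + 4 = 497 B
Efficiency = app / frame = 431 / 497 = 0.867203 = 86.7203% -> 86.72% (2 dp)

497, 86.72


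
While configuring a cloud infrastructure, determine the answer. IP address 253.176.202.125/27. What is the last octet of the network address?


Given: IP = 253.176.202.125, prefix = /27
Subnet mask = 255.255.255.224
Last octet of IP: 125
Last octet of mask: 224
Network last octet = 125 AND 224 = 96

96


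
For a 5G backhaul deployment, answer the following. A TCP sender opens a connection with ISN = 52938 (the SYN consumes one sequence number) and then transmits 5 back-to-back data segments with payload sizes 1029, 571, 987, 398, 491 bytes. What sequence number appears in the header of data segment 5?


The SYN occupies sequence number ISN = 52938, so the first data byte is ISN + 1 = 52939.
SEQ of data segment i = (ISN + 1) + sum of payload sizes of segments 1..i-1.
Segment 1: SEQ = 52939, payload = 1029 bytes
Segment 2: SEQ = 53968, payload = 571 bytes
Segment 3: SEQ = 54539, payload = 987 bytes
Segment 4: SEQ = 55526, payload = 398 bytes
Segment 5: SEQ = 55924, payload = 491 bytes
SEQ of segment 5 = 52939 + 1029 + 571 + 987 + 398 = 55924

55924


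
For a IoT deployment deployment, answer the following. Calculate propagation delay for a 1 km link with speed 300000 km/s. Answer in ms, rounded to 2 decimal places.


Given: distance = 1 km, speed = 300000 km/s
Delay = distance / speed = 1 / 300000 seconds
Delay in ms = 1 * 1000 / 300000
Delay = 0.0033 ms
Rounded to 2 dp = 0.00 ms

0.00


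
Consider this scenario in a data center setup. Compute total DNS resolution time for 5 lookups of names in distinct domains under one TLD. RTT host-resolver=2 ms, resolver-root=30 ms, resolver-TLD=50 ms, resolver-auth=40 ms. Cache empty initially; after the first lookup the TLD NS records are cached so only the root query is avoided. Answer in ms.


Lookup 1 (cold cache): local + root + TLD + auth = 2 + 30 + 50 + 40 = 122 ms
Lookups 2..5 (TLD NS cached -> skip root; new domain -> still ask TLD and auth): local + TLD + auth = 2 + 50 + 40 = 92 ms each
Remaining 4 lookups: 4 * 92 = 368 ms
Total = 122 + 368 = 490 ms

490


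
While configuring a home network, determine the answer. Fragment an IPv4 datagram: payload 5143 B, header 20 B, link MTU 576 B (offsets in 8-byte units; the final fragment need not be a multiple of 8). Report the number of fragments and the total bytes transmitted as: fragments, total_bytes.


Max data per non-final fragment = floor((MTU - header)/8)*8 = floor((576 - 20)/8)*8 = floor(556/8)*8 = 552 B
Final fragment needs no 8-byte alignment: it can carry up to MTU - header = 556 B
Non-final fragments needed = ceil((payload - 556) / 552) = ceil(4587/552) = ceil(8.3098) = 9
Number of fragments = 9 + 1 = 10
Fragment sizes (data): 9 * 552 B + 175 B (last, 175 <= 556 OK)
Total bytes sent = payload + n_frags * header = 5143 + 10*20 = 5143 + 200 = 5343 B

10, 5343


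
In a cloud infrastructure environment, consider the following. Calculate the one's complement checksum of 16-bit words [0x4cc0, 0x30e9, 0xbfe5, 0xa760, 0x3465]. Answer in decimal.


Given words: [0x4cc0, 0x30e9, 0xbfe5, 0xa760, 0x3465]
Step 1: Sum all words
Raw sum = 19648 + 12521 + 49125 + 42848 + 13413 = 137555
Step 2: Fold carry: (6483 + 2) = 6485
One's complement = ~6485 & 0xFFFF = 59050

59050


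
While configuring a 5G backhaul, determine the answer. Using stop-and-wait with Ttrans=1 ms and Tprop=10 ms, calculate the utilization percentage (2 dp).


Given: Ttrans = 1 ms, Tprop = 10 ms
RTT = 2 * Tprop = 2 * 10 = 20 ms
U = Ttrans / (Ttrans + RTT)
U = 1 / (1 + 20)
U = 1 / 21 = 0.047619
U% = 4.76%

4.76


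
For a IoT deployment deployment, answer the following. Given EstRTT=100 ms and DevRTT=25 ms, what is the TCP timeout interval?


Given: EstRTT = 100 ms, DevRTT = 25 ms
Timeout = EstRTT + 4 * DevRTT
4 * DevRTT = 4 * 25 = 100
Timeout = 100 + 100 = 200 ms

200


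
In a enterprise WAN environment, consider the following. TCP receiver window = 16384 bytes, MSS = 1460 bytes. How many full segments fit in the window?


Given: RWND = 16384 bytes, MSS = 1460 bytes
Full segments = floor(RWND / MSS)
Full segments = floor(16384 / 1460)
Full segments = floor(11.2219) = 11

11


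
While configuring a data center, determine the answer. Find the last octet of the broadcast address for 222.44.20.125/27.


Given: IP = 222.44.20.125, prefix = /27
Host bits = 32 - 27 = 5
Network last octet = 125 AND mask = 96
Host part size = 2^5 - 1 = 31
Broadcast last octet = 96 OR 31 = 127

127


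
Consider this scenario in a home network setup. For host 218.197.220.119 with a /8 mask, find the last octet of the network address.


Given: IP = 218.197.220.119, prefix = /8
Subnet mask = 255.0.0.0
Last octet of IP: 119
Last octet of mask: 0
Network last octet = 119 AND 0 = 0

0


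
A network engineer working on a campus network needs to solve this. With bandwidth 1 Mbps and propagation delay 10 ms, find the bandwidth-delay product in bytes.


Given: bandwidth = 1 Mbps, delay = 10 ms
BDP in bits = 1 * 10^6 * 10 / 1000
BDP in bits = 10000
BDP in bytes = 10000 / 8 = 1250

1250


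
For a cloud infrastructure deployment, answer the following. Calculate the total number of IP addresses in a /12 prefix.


Given: CIDR prefix /12
Host bits = 32 - 12 = 20
Total addresses = 2^20 = 1048576

1048576


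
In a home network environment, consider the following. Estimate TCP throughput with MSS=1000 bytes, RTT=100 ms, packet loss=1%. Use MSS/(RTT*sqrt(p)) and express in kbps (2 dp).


Given: MSS = 1000 bytes, RTT = 100 ms, loss = 1%
RTT in seconds = 100 / 1000 = 0.1
Loss rate = 1% = 0.01
sqrt(loss) = sqrt(0.01) = 0.1
Throughput (bytes/s) = 1000 / (0.1 * 0.1) = 100000.0000
Throughput (kbps) = 100000.0000 * 8 / 1000 = 800.000000 -> 800.00 kbps (2 dp)

800.00


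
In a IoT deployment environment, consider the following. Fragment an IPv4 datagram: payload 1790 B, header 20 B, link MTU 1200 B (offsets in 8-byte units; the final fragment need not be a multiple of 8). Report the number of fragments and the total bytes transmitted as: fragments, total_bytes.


Max data per non-final fragment = floor((MTU - header)/8)*8 = floor((1200 - 20)/8)*8 = floor(1180/8)*8 = 1176 B
Final fragment needs no 8-byte alignment: it can carry up to MTU - header = 1180 B
Non-final fragments needed = ceil((payload - 1180) / 1176) = ceil(610/1176) = ceil(0.5187) = 1
Number of fragments = 1 + 1 = 2
Fragment sizes (data): 1 * 1176 B + 614 B (last, 614 <= 1180 OK)
Total bytes sent = payload + n_frags * header = 1790 + 2*20 = 1790 + 40 = 1830 B

2, 1830


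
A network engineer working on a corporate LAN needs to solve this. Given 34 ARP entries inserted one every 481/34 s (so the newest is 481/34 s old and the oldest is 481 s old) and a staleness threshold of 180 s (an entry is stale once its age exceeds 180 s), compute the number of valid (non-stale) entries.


Ages are k * 481/34 s for k = 1..34 (spacing = 14.1471 s).
Entry k is valid iff k * 481/34 <= 180 iff k <= 34 * 180 / 481 = 12.7235
n_valid = floor(12.7235) = 12
(n_stale = 34 - 12 = 22)

12


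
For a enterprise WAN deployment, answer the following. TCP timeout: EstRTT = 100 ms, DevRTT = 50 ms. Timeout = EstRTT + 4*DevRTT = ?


Given: EstRTT = 100 ms, DevRTT = 50 ms
Timeout = EstRTT + 4 * DevRTT
4 * DevRTT = 4 * 50 = 200
Timeout = 100 + 200 = 300 ms

300
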